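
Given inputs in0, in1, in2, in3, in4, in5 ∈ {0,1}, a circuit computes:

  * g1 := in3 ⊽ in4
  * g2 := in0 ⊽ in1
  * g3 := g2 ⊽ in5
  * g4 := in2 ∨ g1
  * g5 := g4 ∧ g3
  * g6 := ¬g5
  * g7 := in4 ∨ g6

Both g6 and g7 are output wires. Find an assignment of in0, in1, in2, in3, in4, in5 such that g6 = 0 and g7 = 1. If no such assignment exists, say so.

Check with in0=1 in1=0 in2=1 in3=0 in4=1 in5=0:
g1 = in3 ⊽ in4 = 0 ⊽ 1 = 0
g2 = in0 ⊽ in1 = 1 ⊽ 0 = 0
g3 = g2 ⊽ in5 = 0 ⊽ 0 = 1
g4 = in2 ∨ g1 = 1 ∨ 0 = 1
g5 = g4 ∧ g3 = 1 ∧ 1 = 1
g6 = ¬g5 = ¬1 = 0
g7 = in4 ∨ g6 = 1 ∨ 0 = 1
So g6 = 0 and g7 = 1.

in0=1 in1=0 in2=1 in3=0 in4=1 in5=0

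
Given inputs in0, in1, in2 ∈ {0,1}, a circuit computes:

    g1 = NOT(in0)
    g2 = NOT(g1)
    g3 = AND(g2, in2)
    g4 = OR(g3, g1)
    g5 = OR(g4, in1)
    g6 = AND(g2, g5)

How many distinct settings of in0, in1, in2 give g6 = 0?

5

g6 = AND(g2, g5) must be 0, so at least one of g2, g5 is 0.
Enumerating the 8 input combinations, 5 give g6 = 0 and 3 give g6 = 1.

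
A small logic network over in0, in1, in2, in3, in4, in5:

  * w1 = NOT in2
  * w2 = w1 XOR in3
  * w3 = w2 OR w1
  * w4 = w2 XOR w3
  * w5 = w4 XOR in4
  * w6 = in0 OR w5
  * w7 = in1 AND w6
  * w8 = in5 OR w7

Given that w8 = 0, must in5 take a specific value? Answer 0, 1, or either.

0

w8 = in5 OR w7 must be 0, so both in5 = 0 and w7 = 0.
w7 = in1 AND w6 must be 0, so at least one of in1, w6 is 0.
Every assignment with w8 = 0 has in5 = 0; there are 20 such assignment(s).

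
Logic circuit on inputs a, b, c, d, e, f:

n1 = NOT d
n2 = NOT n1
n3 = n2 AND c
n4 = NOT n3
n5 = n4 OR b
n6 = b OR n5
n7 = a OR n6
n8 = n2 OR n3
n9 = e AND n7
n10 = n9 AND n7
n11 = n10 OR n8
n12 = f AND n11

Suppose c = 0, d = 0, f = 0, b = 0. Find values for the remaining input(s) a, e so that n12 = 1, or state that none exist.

no solution exists

With c = 0, d = 0, f = 0, b = 0 fixed, none of the 4 settings of a, e give n12 = 1.
For example, with a=1, e=1:
n1 = NOT d = NOT 0 = 1
n2 = NOT n1 = NOT 1 = 0
n3 = n2 AND c = 0 AND 0 = 0
n4 = NOT n3 = NOT 0 = 1
n5 = n4 OR b = 1 OR 0 = 1
n6 = b OR n5 = 0 OR 1 = 1
n7 = a OR n6 = 1 OR 1 = 1
n8 = n2 OR n3 = 0 OR 0 = 0
n9 = e AND n7 = 1 AND 1 = 1
n10 = n9 AND n7 = 1 AND 1 = 1
n11 = n10 OR n8 = 1 OR 0 = 1
n12 = f AND n11 = 0 AND 1 = 0
giving n12 = 0 ≠ 1.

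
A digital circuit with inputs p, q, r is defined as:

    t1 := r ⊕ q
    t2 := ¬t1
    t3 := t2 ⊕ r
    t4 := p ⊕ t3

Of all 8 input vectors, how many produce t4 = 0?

4

t4 = p ⊕ t3 must be 0, so p and t3 are equal.
Satisfying assignments:
  p=0, q=1, r=0
  p=0, q=1, r=1
  p=1, q=0, r=0
  p=1, q=0, r=1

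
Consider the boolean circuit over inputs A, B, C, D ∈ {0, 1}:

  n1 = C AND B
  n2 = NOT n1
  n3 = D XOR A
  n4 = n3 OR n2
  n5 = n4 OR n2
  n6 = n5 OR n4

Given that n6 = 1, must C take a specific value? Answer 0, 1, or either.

either

Both values of C occur among assignments with n6 = 1:
  C=0: A=0, B=0, C=0, D=0
  C=1: A=0, B=0, C=1, D=0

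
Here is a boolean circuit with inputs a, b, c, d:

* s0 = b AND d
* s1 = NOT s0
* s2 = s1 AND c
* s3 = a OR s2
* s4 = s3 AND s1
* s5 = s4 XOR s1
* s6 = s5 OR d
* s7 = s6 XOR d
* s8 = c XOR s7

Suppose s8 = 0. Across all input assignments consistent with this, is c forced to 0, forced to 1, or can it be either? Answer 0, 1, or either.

s8 = c XOR s7 must be 0, so c and s7 are equal.
Every assignment with s8 = 0 has c = 0; there are 6 such assignment(s).

0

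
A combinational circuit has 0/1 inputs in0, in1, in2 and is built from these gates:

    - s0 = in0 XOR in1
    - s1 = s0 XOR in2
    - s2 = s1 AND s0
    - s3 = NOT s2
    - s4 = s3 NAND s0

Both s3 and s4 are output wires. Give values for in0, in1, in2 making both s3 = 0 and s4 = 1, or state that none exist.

Check with in0=1, in1=0, in2=0:
s0 = in0 XOR in1 = 1 XOR 0 = 1
s1 = s0 XOR in2 = 1 XOR 0 = 1
s2 = s1 AND s0 = 1 AND 1 = 1
s3 = NOT s2 = NOT 1 = 0
s4 = s3 NAND s0 = 0 NAND 1 = 1
So s3 = 0 and s4 = 1.

in0=1, in1=0, in2=0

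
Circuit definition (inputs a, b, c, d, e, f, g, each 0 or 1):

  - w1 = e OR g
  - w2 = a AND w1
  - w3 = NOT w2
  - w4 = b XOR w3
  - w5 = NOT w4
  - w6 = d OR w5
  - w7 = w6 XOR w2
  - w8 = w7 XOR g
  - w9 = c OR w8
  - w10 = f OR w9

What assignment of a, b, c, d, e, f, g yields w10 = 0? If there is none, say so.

Check with a=0, b=1, c=0, d=0, e=0, f=0, g=1:
w1 = e OR g = 0 OR 1 = 1
w2 = a AND w1 = 0 AND 1 = 0
w3 = NOT w2 = NOT 0 = 1
w4 = b XOR w3 = 1 XOR 1 = 0
w5 = NOT w4 = NOT 0 = 1
w6 = d OR w5 = 0 OR 1 = 1
w7 = w6 XOR w2 = 1 XOR 0 = 1
w8 = w7 XOR g = 1 XOR 1 = 0
w9 = c OR w8 = 0 OR 0 = 0
w10 = f OR w9 = 0 OR 0 = 0
So w10 = 0 as required.

a=0, b=1, c=0, d=0, e=0, f=0, g=1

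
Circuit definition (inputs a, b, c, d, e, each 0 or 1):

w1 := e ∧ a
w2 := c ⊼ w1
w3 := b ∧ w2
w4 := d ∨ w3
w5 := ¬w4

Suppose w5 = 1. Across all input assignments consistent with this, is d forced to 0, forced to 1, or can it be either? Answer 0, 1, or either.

0

w5 = ¬w4 must be 1, so w4 = 0.
w4 = d ∨ w3 must be 0, so both d = 0 and w3 = 0.
w3 = b ∧ w2 must be 0, so at least one of b, w2 is 0.
Every assignment with w5 = 1 has d = 0; there are 9 such assignment(s).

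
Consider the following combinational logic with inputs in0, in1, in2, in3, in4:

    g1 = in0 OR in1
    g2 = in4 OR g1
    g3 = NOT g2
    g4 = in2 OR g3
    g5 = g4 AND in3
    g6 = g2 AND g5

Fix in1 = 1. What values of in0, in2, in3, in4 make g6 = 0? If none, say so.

g6 = g2 AND g5 must be 0, so at least one of g2, g5 is 0.
Check with in1 = 1 and in0=0, in2=0, in3=1, in4=0:
g1 = in0 OR in1 = 0 OR 1 = 1
g2 = in4 OR g1 = 0 OR 1 = 1
g3 = NOT g2 = NOT 1 = 0
g4 = in2 OR g3 = 0 OR 0 = 0
g5 = g4 AND in3 = 0 AND 1 = 0
g6 = g2 AND g5 = 1 AND 0 = 0
So g6 = 0.

in0=0, in2=0, in3=1, in4=0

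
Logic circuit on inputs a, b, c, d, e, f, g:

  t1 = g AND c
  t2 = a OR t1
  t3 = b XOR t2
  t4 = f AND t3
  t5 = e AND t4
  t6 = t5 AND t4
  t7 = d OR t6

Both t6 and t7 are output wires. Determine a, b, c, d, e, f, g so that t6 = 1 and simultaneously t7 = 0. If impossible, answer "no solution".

Across all 128 input combinations, none give both t6 = 1 and t7 = 0.

no solution exists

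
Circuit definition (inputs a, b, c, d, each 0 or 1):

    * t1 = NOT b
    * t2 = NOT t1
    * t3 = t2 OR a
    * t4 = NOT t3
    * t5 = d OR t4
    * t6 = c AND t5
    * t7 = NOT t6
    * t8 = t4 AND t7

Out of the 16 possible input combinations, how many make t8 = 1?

2

t8 = t4 AND t7 must be 1, so both t4 = 1 and t7 = 1.
Satisfying assignments:
  a=0, b=0, c=0, d=0
  a=0, b=0, c=0, d=1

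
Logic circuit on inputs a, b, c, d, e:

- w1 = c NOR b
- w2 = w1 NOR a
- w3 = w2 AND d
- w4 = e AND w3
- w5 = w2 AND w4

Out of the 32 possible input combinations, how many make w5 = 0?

29

w5 = w2 AND w4 must be 0, so at least one of w2, w4 is 0.
Enumerating the 32 input combinations, 29 give w5 = 0 and 3 give w5 = 1.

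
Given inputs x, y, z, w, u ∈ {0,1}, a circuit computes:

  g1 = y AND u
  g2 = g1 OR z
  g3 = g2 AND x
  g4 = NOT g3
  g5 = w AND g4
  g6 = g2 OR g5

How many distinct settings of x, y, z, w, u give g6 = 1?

g6 = g2 OR g5 must be 1, so at least one of g2, g5 is 1.
Enumerating the 32 input combinations, 26 give g6 = 1 and 6 give g6 = 0.

26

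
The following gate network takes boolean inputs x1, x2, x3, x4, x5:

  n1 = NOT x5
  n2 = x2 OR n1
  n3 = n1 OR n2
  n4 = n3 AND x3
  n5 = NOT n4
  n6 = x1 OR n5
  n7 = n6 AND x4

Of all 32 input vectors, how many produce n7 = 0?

19

n7 = n6 AND x4 must be 0, so at least one of n6, x4 is 0.
Enumerating the 32 input combinations, 19 give n7 = 0 and 13 give n7 = 1.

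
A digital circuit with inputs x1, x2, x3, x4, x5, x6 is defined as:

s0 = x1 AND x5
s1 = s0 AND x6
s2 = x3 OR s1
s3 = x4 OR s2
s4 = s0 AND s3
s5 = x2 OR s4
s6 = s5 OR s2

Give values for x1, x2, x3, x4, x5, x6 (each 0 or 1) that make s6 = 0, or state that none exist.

Check with x1=0, x2=0, x3=0, x4=0, x5=0, x6=1:
s0 = x1 AND x5 = 0 AND 0 = 0
s1 = s0 AND x6 = 0 AND 1 = 0
s2 = x3 OR s1 = 0 OR 0 = 0
s3 = x4 OR s2 = 0 OR 0 = 0
s4 = s0 AND s3 = 0 AND 0 = 0
s5 = x2 OR s4 = 0 OR 0 = 0
s6 = s5 OR s2 = 0 OR 0 = 0
So s6 = 0 as required.

x1=0, x2=0, x3=0, x4=0, x5=0, x6=1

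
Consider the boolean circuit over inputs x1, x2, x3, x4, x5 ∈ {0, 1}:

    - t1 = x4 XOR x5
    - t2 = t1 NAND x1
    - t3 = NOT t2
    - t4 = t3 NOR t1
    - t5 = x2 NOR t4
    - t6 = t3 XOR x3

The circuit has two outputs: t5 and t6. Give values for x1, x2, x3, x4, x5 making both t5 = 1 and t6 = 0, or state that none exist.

x1=1, x2=0, x3=1, x4=0, x5=1

Check with x1=1, x2=0, x3=1, x4=0, x5=1:
t1 = x4 XOR x5 = 0 XOR 1 = 1
t2 = t1 NAND x1 = 1 NAND 1 = 0
t3 = NOT t2 = NOT 0 = 1
t4 = t3 NOR t1 = 1 NOR 1 = 0
t5 = x2 NOR t4 = 0 NOR 0 = 1
t6 = t3 XOR x3 = 1 XOR 1 = 0
So t5 = 1 and t6 = 0.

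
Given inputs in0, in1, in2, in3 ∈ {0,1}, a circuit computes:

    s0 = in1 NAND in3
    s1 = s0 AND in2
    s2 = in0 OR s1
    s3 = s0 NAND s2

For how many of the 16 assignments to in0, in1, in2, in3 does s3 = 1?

s3 = s0 NAND s2 must be 1, so at least one of s0, s2 is 0.
Enumerating the 16 input combinations, 7 give s3 = 1 and 9 give s3 = 0.

7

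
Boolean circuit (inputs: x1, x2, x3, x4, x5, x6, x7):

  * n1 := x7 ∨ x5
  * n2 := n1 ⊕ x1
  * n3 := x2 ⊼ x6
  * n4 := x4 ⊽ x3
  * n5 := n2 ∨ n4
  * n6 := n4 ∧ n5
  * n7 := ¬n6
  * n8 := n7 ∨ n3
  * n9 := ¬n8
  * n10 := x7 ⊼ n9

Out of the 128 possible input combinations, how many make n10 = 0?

n10 = x7 ⊼ n9 must be 0, so both x7 = 1 and n9 = 1.
n9 = ¬n8 must be 1, so n8 = 0.
n8 = n7 ∨ n3 must be 0, so both n7 = 0 and n3 = 0.
Enumerating the 128 input combinations, 4 give n10 = 0 and 124 give n10 = 1.

4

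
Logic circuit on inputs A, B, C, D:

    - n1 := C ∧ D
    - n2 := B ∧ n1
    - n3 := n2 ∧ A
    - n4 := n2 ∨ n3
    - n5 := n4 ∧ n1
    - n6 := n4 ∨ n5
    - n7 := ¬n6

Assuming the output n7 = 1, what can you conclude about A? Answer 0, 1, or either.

Both values of A occur among assignments with n7 = 1:
  A=0: A=0, B=0, C=0, D=0
  A=1: A=1, B=0, C=0, D=0

either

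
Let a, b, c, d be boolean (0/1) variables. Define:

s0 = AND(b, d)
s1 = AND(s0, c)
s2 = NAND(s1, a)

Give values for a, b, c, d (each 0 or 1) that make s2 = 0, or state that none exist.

a=1, b=1, c=1, d=1

s2 = NAND(s1, a) must be 0, so both s1 = 1 and a = 1.
Check with a=1, b=1, c=1, d=1:
s0 = AND(b, d) = AND(1, 1) = 1
s1 = AND(s0, c) = AND(1, 1) = 1
s2 = NAND(s1, a) = NAND(1, 1) = 0
So s2 = 0 as required.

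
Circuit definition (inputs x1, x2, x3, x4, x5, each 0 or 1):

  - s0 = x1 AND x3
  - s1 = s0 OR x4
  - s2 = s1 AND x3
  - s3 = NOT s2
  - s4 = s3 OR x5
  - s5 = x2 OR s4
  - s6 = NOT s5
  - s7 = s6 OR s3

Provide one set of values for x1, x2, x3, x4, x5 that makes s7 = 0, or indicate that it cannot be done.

s7 = s6 OR s3 must be 0, so both s6 = 0 and s3 = 0.
Check with x1=1 x2=0 x3=1 x4=0 x5=1:
s0 = x1 AND x3 = 1 AND 1 = 1
s1 = s0 OR x4 = 1 OR 0 = 1
s2 = s1 AND x3 = 1 AND 1 = 1
s3 = NOT s2 = NOT 1 = 0
s4 = s3 OR x5 = 0 OR 1 = 1
s5 = x2 OR s4 = 0 OR 1 = 1
s6 = NOT s5 = NOT 1 = 0
s7 = s6 OR s3 = 0 OR 0 = 0
So s7 = 0 as required.

x1=1 x2=0 x3=1 x4=0 x5=1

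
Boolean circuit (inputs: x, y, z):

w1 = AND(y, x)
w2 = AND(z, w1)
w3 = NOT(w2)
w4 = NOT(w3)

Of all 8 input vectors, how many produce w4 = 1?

w4 = NOT(w3) must be 1, so w3 = 0.
Satisfying assignments:
  x=1, y=1, z=1

1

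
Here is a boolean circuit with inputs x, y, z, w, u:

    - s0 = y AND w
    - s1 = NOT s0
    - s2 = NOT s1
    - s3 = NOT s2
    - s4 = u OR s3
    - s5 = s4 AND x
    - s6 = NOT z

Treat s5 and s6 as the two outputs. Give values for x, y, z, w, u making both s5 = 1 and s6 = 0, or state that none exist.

x=1, y=0, z=1, w=0, u=1

Check with x=1, y=0, z=1, w=0, u=1:
s0 = y AND w = 0 AND 0 = 0
s1 = NOT s0 = NOT 0 = 1
s2 = NOT s1 = NOT 1 = 0
s3 = NOT s2 = NOT 0 = 1
s4 = u OR s3 = 1 OR 1 = 1
s5 = s4 AND x = 1 AND 1 = 1
s6 = NOT z = NOT 1 = 0
So s5 = 1 and s6 = 0.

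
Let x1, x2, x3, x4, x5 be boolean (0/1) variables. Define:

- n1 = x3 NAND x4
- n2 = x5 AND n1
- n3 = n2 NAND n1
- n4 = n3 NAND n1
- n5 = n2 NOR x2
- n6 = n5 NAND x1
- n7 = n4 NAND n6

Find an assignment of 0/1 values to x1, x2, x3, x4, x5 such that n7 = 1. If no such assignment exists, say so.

n7 = n4 NAND n6 must be 1, so at least one of n4, n6 is 0.
Check with x1=1, x2=1, x3=1, x4=0, x5=0:
n1 = x3 NAND x4 = 1 NAND 0 = 1
n2 = x5 AND n1 = 0 AND 1 = 0
n3 = n2 NAND n1 = 0 NAND 1 = 1
n4 = n3 NAND n1 = 1 NAND 1 = 0
n5 = n2 NOR x2 = 0 NOR 1 = 0
n6 = n5 NAND x1 = 0 NAND 1 = 1
n7 = n4 NAND n6 = 0 NAND 1 = 1
So n7 = 1 as required.

x1=1, x2=1, x3=1, x4=0, x5=0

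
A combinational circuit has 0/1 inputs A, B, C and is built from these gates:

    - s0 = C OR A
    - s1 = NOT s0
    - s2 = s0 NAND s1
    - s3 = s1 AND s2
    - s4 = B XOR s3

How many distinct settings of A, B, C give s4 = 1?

4

s4 = B XOR s3 must be 1, so B and s3 differ.
Enumerating the 8 input combinations, 4 give s4 = 1 and 4 give s4 = 0.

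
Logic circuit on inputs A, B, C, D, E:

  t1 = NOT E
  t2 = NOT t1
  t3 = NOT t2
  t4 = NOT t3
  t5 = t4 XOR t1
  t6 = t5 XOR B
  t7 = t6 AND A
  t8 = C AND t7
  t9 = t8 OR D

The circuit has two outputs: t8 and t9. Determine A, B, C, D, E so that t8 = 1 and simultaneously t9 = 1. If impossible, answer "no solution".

A=1, B=0, C=1, D=0, E=0

Check with A=1, B=0, C=1, D=0, E=0:
t1 = NOT E = NOT 0 = 1
t2 = NOT t1 = NOT 1 = 0
t3 = NOT t2 = NOT 0 = 1
t4 = NOT t3 = NOT 1 = 0
t5 = t4 XOR t1 = 0 XOR 1 = 1
t6 = t5 XOR B = 1 XOR 0 = 1
t7 = t6 AND A = 1 AND 1 = 1
t8 = C AND t7 = 1 AND 1 = 1
t9 = t8 OR D = 1 OR 0 = 1
So t8 = 1 and t9 = 1.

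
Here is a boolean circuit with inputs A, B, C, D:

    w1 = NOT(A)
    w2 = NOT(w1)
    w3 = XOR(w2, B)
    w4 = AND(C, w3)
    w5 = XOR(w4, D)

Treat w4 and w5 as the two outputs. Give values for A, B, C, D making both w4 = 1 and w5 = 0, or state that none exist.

A=0 B=1 C=1 D=1

Check with A=0 B=1 C=1 D=1:
w1 = NOT(A) = NOT 0 = 1
w2 = NOT(w1) = NOT 1 = 0
w3 = XOR(w2, B) = XOR(0, 1) = 1
w4 = AND(C, w3) = AND(1, 1) = 1
w5 = XOR(w4, D) = XOR(1, 1) = 0
So w4 = 1 and w5 = 0.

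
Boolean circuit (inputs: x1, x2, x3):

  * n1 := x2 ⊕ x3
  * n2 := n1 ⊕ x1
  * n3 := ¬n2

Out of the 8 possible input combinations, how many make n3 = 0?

4

n3 = ¬n2 must be 0, so n2 = 1.
Enumerating the 8 input combinations, 4 give n3 = 0 and 4 give n3 = 1.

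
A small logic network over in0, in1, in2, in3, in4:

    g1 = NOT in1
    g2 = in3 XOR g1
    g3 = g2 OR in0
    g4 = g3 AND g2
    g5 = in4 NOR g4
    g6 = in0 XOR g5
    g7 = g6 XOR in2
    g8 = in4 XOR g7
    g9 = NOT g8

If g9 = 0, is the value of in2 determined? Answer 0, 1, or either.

either

Both values of in2 occur among assignments with g9 = 0:
  in2=0: in0=0, in1=0, in2=0, in3=0, in4=1
  in2=1: in0=0, in1=0, in2=1, in3=0, in4=0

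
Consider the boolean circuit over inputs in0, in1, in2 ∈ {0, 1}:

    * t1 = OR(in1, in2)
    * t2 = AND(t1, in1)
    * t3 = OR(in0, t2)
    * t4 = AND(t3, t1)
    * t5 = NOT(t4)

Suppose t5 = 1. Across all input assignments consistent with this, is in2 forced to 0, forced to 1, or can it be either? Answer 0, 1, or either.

either

Both values of in2 occur among assignments with t5 = 1:
  in2=0: in0=0, in1=0, in2=0
  in2=1: in0=0, in1=0, in2=1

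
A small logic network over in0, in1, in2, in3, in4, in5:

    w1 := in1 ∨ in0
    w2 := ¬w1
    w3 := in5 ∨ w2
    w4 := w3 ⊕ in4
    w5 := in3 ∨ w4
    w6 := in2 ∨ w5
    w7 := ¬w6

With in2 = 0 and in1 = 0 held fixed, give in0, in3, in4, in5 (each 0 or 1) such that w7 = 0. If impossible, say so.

Check with in2 = 0 and in1 = 0 and in0=0, in3=1, in4=1, in5=0:
w1 = in1 ∨ in0 = 0 ∨ 0 = 0
w2 = ¬w1 = ¬0 = 1
w3 = in5 ∨ w2 = 0 ∨ 1 = 1
w4 = w3 ⊕ in4 = 1 ⊕ 1 = 0
w5 = in3 ∨ w4 = 1 ∨ 0 = 1
w6 = in2 ∨ w5 = 0 ∨ 1 = 1
w7 = ¬w6 = ¬1 = 0
So w7 = 0.

in0=0 in3=1 in4=1 in5=0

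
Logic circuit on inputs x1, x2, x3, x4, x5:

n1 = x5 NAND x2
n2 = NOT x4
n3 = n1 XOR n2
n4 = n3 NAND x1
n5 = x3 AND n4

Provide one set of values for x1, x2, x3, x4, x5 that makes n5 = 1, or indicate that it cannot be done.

Check with x1=1, x2=1, x3=1, x4=1, x5=1:
n1 = x5 NAND x2 = 1 NAND 1 = 0
n2 = NOT x4 = NOT 1 = 0
n3 = n1 XOR n2 = 0 XOR 0 = 0
n4 = n3 NAND x1 = 0 NAND 1 = 1
n5 = x3 AND n4 = 1 AND 1 = 1
So n5 = 1 as required.

x1=1, x2=1, x3=1, x4=1, x5=1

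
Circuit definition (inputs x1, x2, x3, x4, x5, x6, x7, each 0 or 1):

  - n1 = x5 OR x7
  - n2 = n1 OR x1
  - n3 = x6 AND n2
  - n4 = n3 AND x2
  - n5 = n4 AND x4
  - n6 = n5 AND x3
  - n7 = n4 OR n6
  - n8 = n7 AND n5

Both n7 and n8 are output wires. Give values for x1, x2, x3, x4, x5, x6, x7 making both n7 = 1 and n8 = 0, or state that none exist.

x1=1 x2=1 x3=1 x4=0 x5=1 x6=1 x7=0

Check with x1=1 x2=1 x3=1 x4=0 x5=1 x6=1 x7=0:
n1 = x5 OR x7 = 1 OR 0 = 1
n2 = n1 OR x1 = 1 OR 1 = 1
n3 = x6 AND n2 = 1 AND 1 = 1
n4 = n3 AND x2 = 1 AND 1 = 1
n5 = n4 AND x4 = 1 AND 0 = 0
n6 = n5 AND x3 = 0 AND 1 = 0
n7 = n4 OR n6 = 1 OR 0 = 1
n8 = n7 AND n5 = 1 AND 0 = 0
So n7 = 1 and n8 = 0.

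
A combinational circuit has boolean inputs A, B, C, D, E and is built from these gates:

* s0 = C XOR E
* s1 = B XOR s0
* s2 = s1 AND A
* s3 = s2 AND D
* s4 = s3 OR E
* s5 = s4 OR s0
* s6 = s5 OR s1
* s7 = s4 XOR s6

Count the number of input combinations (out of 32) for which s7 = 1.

10

s7 = s4 XOR s6 must be 1, so s4 and s6 differ.
Enumerating the 32 input combinations, 10 give s7 = 1 and 22 give s7 = 0.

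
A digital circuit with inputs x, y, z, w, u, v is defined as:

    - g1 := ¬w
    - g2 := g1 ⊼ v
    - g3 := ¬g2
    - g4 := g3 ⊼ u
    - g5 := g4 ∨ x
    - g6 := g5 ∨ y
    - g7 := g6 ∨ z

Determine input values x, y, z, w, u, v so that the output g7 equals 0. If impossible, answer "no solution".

g7 = g6 ∨ z must be 0, so both g6 = 0 and z = 0.
g6 = g5 ∨ y must be 0, so both g5 = 0 and y = 0.
Check with x=0, y=0, z=0, w=0, u=1, v=1:
g1 = ¬w = ¬0 = 1
g2 = g1 ⊼ v = 1 ⊼ 1 = 0
g3 = ¬g2 = ¬0 = 1
g4 = g3 ⊼ u = 1 ⊼ 1 = 0
g5 = g4 ∨ x = 0 ∨ 0 = 0
g6 = g5 ∨ y = 0 ∨ 0 = 0
g7 = g6 ∨ z = 0 ∨ 0 = 0
So g7 = 0 as required.

x=0, y=0, z=0, w=0, u=1, v=1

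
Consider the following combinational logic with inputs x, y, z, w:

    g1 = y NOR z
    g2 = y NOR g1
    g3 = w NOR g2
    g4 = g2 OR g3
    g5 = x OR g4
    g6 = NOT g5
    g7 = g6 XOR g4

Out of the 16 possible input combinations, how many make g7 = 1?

13

g7 = g6 XOR g4 must be 1, so g6 and g4 differ.
Enumerating the 16 input combinations, 13 give g7 = 1 and 3 give g7 = 0.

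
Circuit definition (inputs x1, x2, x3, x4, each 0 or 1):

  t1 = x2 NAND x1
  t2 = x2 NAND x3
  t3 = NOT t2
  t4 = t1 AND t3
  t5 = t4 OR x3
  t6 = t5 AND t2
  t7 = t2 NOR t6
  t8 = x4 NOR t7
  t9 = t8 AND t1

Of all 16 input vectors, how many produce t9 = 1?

5

t9 = t8 AND t1 must be 1, so both t8 = 1 and t1 = 1.
t8 = x4 NOR t7 must be 1, so both x4 = 0 and t7 = 0.
Satisfying assignments:
  x1=0, x2=0, x3=0, x4=0
  x1=0, x2=0, x3=1, x4=0
  x1=0, x2=1, x3=0, x4=0
  x1=1, x2=0, x3=0, x4=0
  x1=1, x2=0, x3=1, x4=0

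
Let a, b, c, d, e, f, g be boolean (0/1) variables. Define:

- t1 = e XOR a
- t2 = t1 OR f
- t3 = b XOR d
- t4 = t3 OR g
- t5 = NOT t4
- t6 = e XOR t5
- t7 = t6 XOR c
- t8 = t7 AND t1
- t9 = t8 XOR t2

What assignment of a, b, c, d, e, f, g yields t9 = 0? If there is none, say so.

a=0, b=1, c=0, d=1, e=0, f=0, g=0

t9 = t8 XOR t2 must be 0, so t8 and t2 are equal.
Check with a=0, b=1, c=0, d=1, e=0, f=0, g=0:
t1 = e XOR a = 0 XOR 0 = 0
t2 = t1 OR f = 0 OR 0 = 0
t3 = b XOR d = 1 XOR 1 = 0
t4 = t3 OR g = 0 OR 0 = 0
t5 = NOT t4 = NOT 0 = 1
t6 = e XOR t5 = 0 XOR 1 = 1
t7 = t6 XOR c = 1 XOR 0 = 1
t8 = t7 AND t1 = 1 AND 0 = 0
t9 = t8 XOR t2 = 0 XOR 0 = 0
So t9 = 0 as required.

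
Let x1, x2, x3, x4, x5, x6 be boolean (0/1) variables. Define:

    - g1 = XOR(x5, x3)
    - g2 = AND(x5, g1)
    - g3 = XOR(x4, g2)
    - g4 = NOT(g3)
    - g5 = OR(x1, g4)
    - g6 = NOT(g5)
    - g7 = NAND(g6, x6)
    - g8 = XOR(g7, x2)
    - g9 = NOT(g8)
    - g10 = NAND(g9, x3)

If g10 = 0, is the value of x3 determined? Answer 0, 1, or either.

1

g10 = NAND(g9, x3) must be 0, so both g9 = 1 and x3 = 1.
g9 = NOT(g8) must be 1, so g8 = 0.
Every assignment with g10 = 0 has x3 = 1; there are 16 such assignment(s).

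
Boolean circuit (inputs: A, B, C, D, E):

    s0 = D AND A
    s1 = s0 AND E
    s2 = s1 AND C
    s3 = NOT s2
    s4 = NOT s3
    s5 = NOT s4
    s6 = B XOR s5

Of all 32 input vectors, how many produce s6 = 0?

16

s6 = B XOR s5 must be 0, so B and s5 are equal.
Enumerating the 32 input combinations, 16 give s6 = 0 and 16 give s6 = 1.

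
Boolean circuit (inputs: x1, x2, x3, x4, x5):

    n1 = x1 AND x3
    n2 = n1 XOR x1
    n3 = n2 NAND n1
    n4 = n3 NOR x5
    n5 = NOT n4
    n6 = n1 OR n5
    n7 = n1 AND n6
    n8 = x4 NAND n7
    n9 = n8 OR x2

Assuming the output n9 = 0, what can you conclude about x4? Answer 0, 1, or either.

n9 = n8 OR x2 must be 0, so both n8 = 0 and x2 = 0.
Every assignment with n9 = 0 has x4 = 1; there are 2 such assignment(s).
  x1=1, x2=0, x3=1, x4=1, x5=0
  x1=1, x2=0, x3=1, x4=1, x5=1

1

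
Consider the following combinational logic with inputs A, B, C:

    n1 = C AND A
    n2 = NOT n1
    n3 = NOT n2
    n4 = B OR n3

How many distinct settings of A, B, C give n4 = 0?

n4 = B OR n3 must be 0, so both B = 0 and n3 = 0.
n3 = NOT n2 must be 0, so n2 = 1.
Satisfying assignments:
  A=0, B=0, C=0
  A=0, B=0, C=1
  A=1, B=0, C=0

3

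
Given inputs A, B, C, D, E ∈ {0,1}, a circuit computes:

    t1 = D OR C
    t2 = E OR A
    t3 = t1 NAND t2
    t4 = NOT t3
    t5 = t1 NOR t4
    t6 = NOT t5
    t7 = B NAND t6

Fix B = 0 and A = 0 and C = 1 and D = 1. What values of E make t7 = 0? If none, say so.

With B = 0 and A = 0 and C = 1 and D = 1 fixed, none of the 2 settings of E give t7 = 0.
For example, with E=1:
t1 = D OR C = 1 OR 1 = 1
t2 = E OR A = 1 OR 0 = 1
t3 = t1 NAND t2 = 1 NAND 1 = 0
t4 = NOT t3 = NOT 0 = 1
t5 = t1 NOR t4 = 1 NOR 1 = 0
t6 = NOT t5 = NOT 0 = 1
t7 = B NAND t6 = 0 NAND 1 = 1
giving t7 = 1 ≠ 0.

no solution exists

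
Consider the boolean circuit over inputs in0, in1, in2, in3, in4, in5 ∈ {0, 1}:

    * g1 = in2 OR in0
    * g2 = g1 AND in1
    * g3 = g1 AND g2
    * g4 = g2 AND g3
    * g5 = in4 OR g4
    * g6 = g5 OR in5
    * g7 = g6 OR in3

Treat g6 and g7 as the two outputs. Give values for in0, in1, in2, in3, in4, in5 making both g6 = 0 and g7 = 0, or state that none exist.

in0=0 in1=1 in2=0 in3=0 in4=0 in5=0

Check with in0=0 in1=1 in2=0 in3=0 in4=0 in5=0:
g1 = in2 OR in0 = 0 OR 0 = 0
g2 = g1 AND in1 = 0 AND 1 = 0
g3 = g1 AND g2 = 0 AND 0 = 0
g4 = g2 AND g3 = 0 AND 0 = 0
g5 = in4 OR g4 = 0 OR 0 = 0
g6 = g5 OR in5 = 0 OR 0 = 0
g7 = g6 OR in3 = 0 OR 0 = 0
So g6 = 0 and g7 = 0.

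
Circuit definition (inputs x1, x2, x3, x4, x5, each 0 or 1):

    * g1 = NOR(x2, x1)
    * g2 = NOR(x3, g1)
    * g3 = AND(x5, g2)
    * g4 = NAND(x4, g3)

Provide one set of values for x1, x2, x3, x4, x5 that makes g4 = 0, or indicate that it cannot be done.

x1=1, x2=0, x3=0, x4=1, x5=1

Check with x1=1, x2=0, x3=0, x4=1, x5=1:
g1 = NOR(x2, x1) = NOR(0, 1) = 0
g2 = NOR(x3, g1) = NOR(0, 0) = 1
g3 = AND(x5, g2) = AND(1, 1) = 1
g4 = NAND(x4, g3) = NAND(1, 1) = 0
So g4 = 0 as required.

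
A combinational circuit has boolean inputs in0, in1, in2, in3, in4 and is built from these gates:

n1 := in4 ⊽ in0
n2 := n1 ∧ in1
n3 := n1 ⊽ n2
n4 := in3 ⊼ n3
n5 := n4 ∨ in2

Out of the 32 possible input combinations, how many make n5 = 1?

n5 = n4 ∨ in2 must be 1, so at least one of n4, in2 is 1.
Enumerating the 32 input combinations, 26 give n5 = 1 and 6 give n5 = 0.

26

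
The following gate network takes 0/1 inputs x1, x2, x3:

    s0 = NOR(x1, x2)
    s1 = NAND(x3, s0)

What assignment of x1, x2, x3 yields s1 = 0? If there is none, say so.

s1 = NAND(x3, s0) must be 0, so both x3 = 1 and s0 = 1.
s0 = NOR(x1, x2) must be 1, so both x1 = 0 and x2 = 0.
Check with x1=0, x2=0, x3=1:
s0 = NOR(x1, x2) = NOR(0, 0) = 1
s1 = NAND(x3, s0) = NAND(1, 1) = 0
So s1 = 0 as required.

x1=0, x2=0, x3=1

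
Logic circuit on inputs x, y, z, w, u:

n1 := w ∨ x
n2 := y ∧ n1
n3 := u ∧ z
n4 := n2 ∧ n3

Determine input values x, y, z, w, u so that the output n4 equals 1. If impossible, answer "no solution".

n4 = n2 ∧ n3 must be 1, so both n2 = 1 and n3 = 1.
n2 = y ∧ n1 must be 1, so both y = 1 and n1 = 1.
Check with x=0, y=1, z=1, w=1, u=1:
n1 = w ∨ x = 1 ∨ 0 = 1
n2 = y ∧ n1 = 1 ∧ 1 = 1
n3 = u ∧ z = 1 ∧ 1 = 1
n4 = n2 ∧ n3 = 1 ∧ 1 = 1
So n4 = 1 as required.

x=0, y=1, z=1, w=1, u=1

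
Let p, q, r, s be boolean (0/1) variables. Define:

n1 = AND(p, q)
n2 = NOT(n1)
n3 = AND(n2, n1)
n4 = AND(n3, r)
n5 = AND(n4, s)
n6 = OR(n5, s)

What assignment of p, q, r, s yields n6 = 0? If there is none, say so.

p=1, q=1, r=0, s=0

n6 = OR(n5, s) must be 0, so both n5 = 0 and s = 0.
n5 = AND(n4, s) must be 0, so at least one of n4, s is 0.
Check with p=1, q=1, r=0, s=0:
n1 = AND(p, q) = AND(1, 1) = 1
n2 = NOT(n1) = NOT 1 = 0
n3 = AND(n2, n1) = AND(0, 1) = 0
n4 = AND(n3, r) = AND(0, 0) = 0
n5 = AND(n4, s) = AND(0, 0) = 0
n6 = OR(n5, s) = OR(0, 0) = 0
So n6 = 0 as required.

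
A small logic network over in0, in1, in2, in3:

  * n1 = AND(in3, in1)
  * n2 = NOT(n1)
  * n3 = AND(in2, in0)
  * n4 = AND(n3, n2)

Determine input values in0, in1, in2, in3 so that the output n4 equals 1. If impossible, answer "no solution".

n4 = AND(n3, n2) must be 1, so both n3 = 1 and n2 = 1.
n3 = AND(in2, in0) must be 1, so both in2 = 1 and in0 = 1.
n2 = NOT(n1) must be 1, so n1 = 0.
Check with in0=1 in1=1 in2=1 in3=0:
n1 = AND(in3, in1) = AND(0, 1) = 0
n2 = NOT(n1) = NOT 0 = 1
n3 = AND(in2, in0) = AND(1, 1) = 1
n4 = AND(n3, n2) = AND(1, 1) = 1
So n4 = 1 as required.

in0=1 in1=1 in2=1 in3=0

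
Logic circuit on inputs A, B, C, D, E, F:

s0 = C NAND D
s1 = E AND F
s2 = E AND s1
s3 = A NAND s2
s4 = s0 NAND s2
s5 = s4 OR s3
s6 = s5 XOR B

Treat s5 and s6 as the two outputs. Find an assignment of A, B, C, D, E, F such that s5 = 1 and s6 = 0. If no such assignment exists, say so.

Check with A=0 B=1 C=0 D=1 E=1 F=0:
s0 = C NAND D = 0 NAND 1 = 1
s1 = E AND F = 1 AND 0 = 0
s2 = E AND s1 = 1 AND 0 = 0
s3 = A NAND s2 = 0 NAND 0 = 1
s4 = s0 NAND s2 = 1 NAND 0 = 1
s5 = s4 OR s3 = 1 OR 1 = 1
s6 = s5 XOR B = 1 XOR 1 = 0
So s5 = 1 and s6 = 0.

A=0 B=1 C=0 D=1 E=1 F=0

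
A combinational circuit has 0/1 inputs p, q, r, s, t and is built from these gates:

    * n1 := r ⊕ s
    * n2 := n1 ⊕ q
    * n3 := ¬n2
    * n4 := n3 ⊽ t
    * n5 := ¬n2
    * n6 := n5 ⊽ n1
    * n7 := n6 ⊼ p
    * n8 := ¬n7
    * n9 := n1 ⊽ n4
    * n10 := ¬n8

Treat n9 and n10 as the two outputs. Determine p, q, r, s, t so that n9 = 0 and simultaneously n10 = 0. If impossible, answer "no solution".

Check with p=1, q=1, r=1, s=1, t=0:
n1 = r ⊕ s = 1 ⊕ 1 = 0
n2 = n1 ⊕ q = 0 ⊕ 1 = 1
n3 = ¬n2 = ¬1 = 0
n4 = n3 ⊽ t = 0 ⊽ 0 = 1
n5 = ¬n2 = ¬1 = 0
n6 = n5 ⊽ n1 = 0 ⊽ 0 = 1
n7 = n6 ⊼ p = 1 ⊼ 1 = 0
n8 = ¬n7 = ¬0 = 1
n9 = n1 ⊽ n4 = 0 ⊽ 1 = 0
n10 = ¬n8 = ¬1 = 0
So n9 = 0 and n10 = 0.

p=1, q=1, r=1, s=1, t=0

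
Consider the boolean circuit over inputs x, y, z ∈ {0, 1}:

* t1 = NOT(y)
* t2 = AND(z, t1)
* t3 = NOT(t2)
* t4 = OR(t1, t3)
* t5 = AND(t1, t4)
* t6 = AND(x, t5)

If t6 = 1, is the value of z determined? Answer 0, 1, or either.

either

Both values of z occur among assignments with t6 = 1:
  z=0: x=1, y=0, z=0
  z=1: x=1, y=0, z=1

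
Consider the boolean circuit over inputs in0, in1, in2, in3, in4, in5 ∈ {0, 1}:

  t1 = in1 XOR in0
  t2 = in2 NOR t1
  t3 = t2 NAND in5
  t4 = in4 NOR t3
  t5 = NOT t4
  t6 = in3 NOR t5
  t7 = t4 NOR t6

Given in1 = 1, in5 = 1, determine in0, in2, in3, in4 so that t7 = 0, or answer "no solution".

in0=1, in2=0, in3=0, in4=0

t7 = t4 NOR t6 must be 0, so at least one of t4, t6 is 1.
Check with in1 = 1, in5 = 1 and in0=1, in2=0, in3=0, in4=0:
t1 = in1 XOR in0 = 1 XOR 1 = 0
t2 = in2 NOR t1 = 0 NOR 0 = 1
t3 = t2 NAND in5 = 1 NAND 1 = 0
t4 = in4 NOR t3 = 0 NOR 0 = 1
t5 = NOT t4 = NOT 1 = 0
t6 = in3 NOR t5 = 0 NOR 0 = 1
t7 = t4 NOR t6 = 1 NOR 1 = 0
So t7 = 0.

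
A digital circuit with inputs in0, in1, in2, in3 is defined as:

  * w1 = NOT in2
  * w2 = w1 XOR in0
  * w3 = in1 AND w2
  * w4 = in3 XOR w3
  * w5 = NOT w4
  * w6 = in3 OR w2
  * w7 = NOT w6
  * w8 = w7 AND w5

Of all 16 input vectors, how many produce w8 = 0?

12

w8 = w7 AND w5 must be 0, so at least one of w7, w5 is 0.
Enumerating the 16 input combinations, 12 give w8 = 0 and 4 give w8 = 1.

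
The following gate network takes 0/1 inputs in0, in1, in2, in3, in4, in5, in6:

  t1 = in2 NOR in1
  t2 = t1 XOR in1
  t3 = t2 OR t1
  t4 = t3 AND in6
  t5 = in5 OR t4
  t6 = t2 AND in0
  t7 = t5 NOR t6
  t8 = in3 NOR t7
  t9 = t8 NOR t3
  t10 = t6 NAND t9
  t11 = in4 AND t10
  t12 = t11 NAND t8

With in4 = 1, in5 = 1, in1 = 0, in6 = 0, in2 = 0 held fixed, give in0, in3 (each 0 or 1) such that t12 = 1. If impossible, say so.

Check with in4 = 1, in5 = 1, in1 = 0, in6 = 0, in2 = 0 and in0=0, in3=1:
t1 = in2 NOR in1 = 0 NOR 0 = 1
t2 = t1 XOR in1 = 1 XOR 0 = 1
t3 = t2 OR t1 = 1 OR 1 = 1
t4 = t3 AND in6 = 1 AND 0 = 0
t5 = in5 OR t4 = 1 OR 0 = 1
t6 = t2 AND in0 = 1 AND 0 = 0
t7 = t5 NOR t6 = 1 NOR 0 = 0
t8 = in3 NOR t7 = 1 NOR 0 = 0
t9 = t8 NOR t3 = 0 NOR 1 = 0
t10 = t6 NAND t9 = 0 NAND 0 = 1
t11 = in4 AND t10 = 1 AND 1 = 1
t12 = t11 NAND t8 = 1 NAND 0 = 1
So t12 = 1.

in0=0, in3=1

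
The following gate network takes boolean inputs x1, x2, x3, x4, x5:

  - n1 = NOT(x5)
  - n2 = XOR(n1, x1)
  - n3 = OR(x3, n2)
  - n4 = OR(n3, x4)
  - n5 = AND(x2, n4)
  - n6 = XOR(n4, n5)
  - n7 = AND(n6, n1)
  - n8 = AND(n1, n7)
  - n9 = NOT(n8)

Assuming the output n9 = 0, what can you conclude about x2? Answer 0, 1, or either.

0

n9 = NOT(n8) must be 0, so n8 = 1.
n8 = AND(n1, n7) must be 1, so both n1 = 1 and n7 = 1.
n1 = NOT(x5) must be 1, so x5 = 0.
Every assignment with n9 = 0 has x2 = 0; there are 7 such assignment(s).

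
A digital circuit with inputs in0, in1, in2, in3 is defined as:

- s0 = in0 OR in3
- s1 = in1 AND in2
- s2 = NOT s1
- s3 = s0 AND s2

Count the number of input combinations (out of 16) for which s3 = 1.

s3 = s0 AND s2 must be 1, so both s0 = 1 and s2 = 1.
s0 = in0 OR in3 must be 1, so at least one of in0, in3 is 1.
s2 = NOT s1 must be 1, so s1 = 0.
Enumerating the 16 input combinations, 9 give s3 = 1 and 7 give s3 = 0.

9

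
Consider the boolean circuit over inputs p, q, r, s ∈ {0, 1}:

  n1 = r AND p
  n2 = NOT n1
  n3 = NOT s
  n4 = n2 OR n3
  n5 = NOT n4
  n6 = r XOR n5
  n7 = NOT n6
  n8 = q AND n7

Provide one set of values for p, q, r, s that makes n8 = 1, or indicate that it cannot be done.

p=1, q=1, r=0, s=0

Check with p=1, q=1, r=0, s=0:
n1 = r AND p = 0 AND 1 = 0
n2 = NOT n1 = NOT 0 = 1
n3 = NOT s = NOT 0 = 1
n4 = n2 OR n3 = 1 OR 1 = 1
n5 = NOT n4 = NOT 1 = 0
n6 = r XOR n5 = 0 XOR 0 = 0
n7 = NOT n6 = NOT 0 = 1
n8 = q AND n7 = 1 AND 1 = 1
So n8 = 1 as required.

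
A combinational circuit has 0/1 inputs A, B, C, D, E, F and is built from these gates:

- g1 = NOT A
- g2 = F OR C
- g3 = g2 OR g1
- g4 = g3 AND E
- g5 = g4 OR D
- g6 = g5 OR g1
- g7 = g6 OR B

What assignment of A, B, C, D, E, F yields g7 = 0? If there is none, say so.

A=1 B=0 C=0 D=0 E=0 F=1

g7 = g6 OR B must be 0, so both g6 = 0 and B = 0.
g6 = g5 OR g1 must be 0, so both g5 = 0 and g1 = 0.
g5 = g4 OR D must be 0, so both g4 = 0 and D = 0.
Check with A=1 B=0 C=0 D=0 E=0 F=1:
g1 = NOT A = NOT 1 = 0
g2 = F OR C = 1 OR 0 = 1
g3 = g2 OR g1 = 1 OR 0 = 1
g4 = g3 AND E = 1 AND 0 = 0
g5 = g4 OR D = 0 OR 0 = 0
g6 = g5 OR g1 = 0 OR 0 = 0
g7 = g6 OR B = 0 OR 0 = 0
So g7 = 0 as required.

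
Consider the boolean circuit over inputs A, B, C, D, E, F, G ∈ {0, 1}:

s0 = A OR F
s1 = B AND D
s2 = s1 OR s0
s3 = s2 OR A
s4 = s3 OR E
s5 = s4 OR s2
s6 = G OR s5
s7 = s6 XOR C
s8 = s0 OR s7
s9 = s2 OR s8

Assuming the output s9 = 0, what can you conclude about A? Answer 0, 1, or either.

s9 = s2 OR s8 must be 0, so both s2 = 0 and s8 = 0.
s2 = s1 OR s0 must be 0, so both s1 = 0 and s0 = 0.
s8 = s0 OR s7 must be 0, so both s0 = 0 and s7 = 0.
Every assignment with s9 = 0 has A = 0; there are 12 such assignment(s).

0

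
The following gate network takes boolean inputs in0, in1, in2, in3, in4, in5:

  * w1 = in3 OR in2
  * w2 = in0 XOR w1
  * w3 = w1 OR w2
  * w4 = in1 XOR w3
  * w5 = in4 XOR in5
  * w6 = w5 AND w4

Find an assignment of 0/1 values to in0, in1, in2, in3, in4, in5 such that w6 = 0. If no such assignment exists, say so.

in0=1 in1=1 in2=1 in3=0 in4=1 in5=1

w6 = w5 AND w4 must be 0, so at least one of w5, w4 is 0.
Check with in0=1 in1=1 in2=1 in3=0 in4=1 in5=1:
w1 = in3 OR in2 = 0 OR 1 = 1
w2 = in0 XOR w1 = 1 XOR 1 = 0
w3 = w1 OR w2 = 1 OR 0 = 1
w4 = in1 XOR w3 = 1 XOR 1 = 0
w5 = in4 XOR in5 = 1 XOR 1 = 0
w6 = w5 AND w4 = 0 AND 0 = 0
So w6 = 0 as required.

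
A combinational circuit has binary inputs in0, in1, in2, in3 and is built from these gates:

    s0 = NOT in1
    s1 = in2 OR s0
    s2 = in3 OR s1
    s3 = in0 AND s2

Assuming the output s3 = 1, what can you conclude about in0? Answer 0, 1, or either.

s3 = in0 AND s2 must be 1, so both in0 = 1 and s2 = 1.
Every assignment with s3 = 1 has in0 = 1; there are 7 such assignment(s).

1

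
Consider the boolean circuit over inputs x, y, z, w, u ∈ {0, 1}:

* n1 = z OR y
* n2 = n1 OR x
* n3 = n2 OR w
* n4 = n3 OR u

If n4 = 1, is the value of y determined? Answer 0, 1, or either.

either

Both values of y occur among assignments with n4 = 1:
  y=0: x=0, y=0, z=0, w=0, u=1
  y=1: x=0, y=1, z=0, w=0, u=0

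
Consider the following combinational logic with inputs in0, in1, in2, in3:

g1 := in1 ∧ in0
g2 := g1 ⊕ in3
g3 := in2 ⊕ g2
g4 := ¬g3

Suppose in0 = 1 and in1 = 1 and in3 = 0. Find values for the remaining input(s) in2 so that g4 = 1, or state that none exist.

g4 = ¬g3 must be 1, so g3 = 0.
Check with in0 = 1 and in1 = 1 and in3 = 0 and in2=1:
g1 = in1 ∧ in0 = 1 ∧ 1 = 1
g2 = g1 ⊕ in3 = 1 ⊕ 0 = 1
g3 = in2 ⊕ g2 = 1 ⊕ 1 = 0
g4 = ¬g3 = ¬0 = 1
So g4 = 1.

in2=1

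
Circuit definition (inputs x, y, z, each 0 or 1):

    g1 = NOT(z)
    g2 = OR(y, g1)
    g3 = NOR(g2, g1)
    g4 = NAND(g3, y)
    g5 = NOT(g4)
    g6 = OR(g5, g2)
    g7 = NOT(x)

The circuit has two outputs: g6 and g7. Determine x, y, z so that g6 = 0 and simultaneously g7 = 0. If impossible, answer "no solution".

x=1 y=0 z=1

Check with x=1 y=0 z=1:
g1 = NOT(z) = NOT 1 = 0
g2 = OR(y, g1) = OR(0, 0) = 0
g3 = NOR(g2, g1) = NOR(0, 0) = 1
g4 = NAND(g3, y) = NAND(1, 0) = 1
g5 = NOT(g4) = NOT 1 = 0
g6 = OR(g5, g2) = OR(0, 0) = 0
g7 = NOT(x) = NOT 1 = 0
So g6 = 0 and g7 = 0.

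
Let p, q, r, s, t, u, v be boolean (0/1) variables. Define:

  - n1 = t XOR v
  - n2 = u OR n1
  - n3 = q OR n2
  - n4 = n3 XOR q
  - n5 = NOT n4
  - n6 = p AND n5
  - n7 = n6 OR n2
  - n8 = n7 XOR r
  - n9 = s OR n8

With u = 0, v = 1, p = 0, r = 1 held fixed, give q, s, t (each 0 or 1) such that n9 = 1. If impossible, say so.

n9 = s OR n8 must be 1, so at least one of s, n8 is 1.
Check with u = 0, v = 1, p = 0, r = 1 and q=1, s=1, t=0:
n1 = t XOR v = 0 XOR 1 = 1
n2 = u OR n1 = 0 OR 1 = 1
n3 = q OR n2 = 1 OR 1 = 1
n4 = n3 XOR q = 1 XOR 1 = 0
n5 = NOT n4 = NOT 0 = 1
n6 = p AND n5 = 0 AND 1 = 0
n7 = n6 OR n2 = 0 OR 1 = 1
n8 = n7 XOR r = 1 XOR 1 = 0
n9 = s OR n8 = 1 OR 0 = 1
So n9 = 1.

q=1 s=1 t=0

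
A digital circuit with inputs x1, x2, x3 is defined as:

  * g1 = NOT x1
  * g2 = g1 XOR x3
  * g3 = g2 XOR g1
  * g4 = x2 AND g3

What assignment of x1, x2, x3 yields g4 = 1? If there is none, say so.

g4 = x2 AND g3 must be 1, so both x2 = 1 and g3 = 1.
g3 = g2 XOR g1 must be 1, so g2 and g1 differ.
Check with x1=0, x2=1, x3=1:
g1 = NOT x1 = NOT 0 = 1
g2 = g1 XOR x3 = 1 XOR 1 = 0
g3 = g2 XOR g1 = 0 XOR 1 = 1
g4 = x2 AND g3 = 1 AND 1 = 1
So g4 = 1 as required.

x1=0, x2=1, x3=1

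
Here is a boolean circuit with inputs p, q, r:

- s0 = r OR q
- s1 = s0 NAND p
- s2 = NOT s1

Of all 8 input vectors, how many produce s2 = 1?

3

s2 = NOT s1 must be 1, so s1 = 0.
Enumerating the 8 input combinations, 3 give s2 = 1 and 5 give s2 = 0.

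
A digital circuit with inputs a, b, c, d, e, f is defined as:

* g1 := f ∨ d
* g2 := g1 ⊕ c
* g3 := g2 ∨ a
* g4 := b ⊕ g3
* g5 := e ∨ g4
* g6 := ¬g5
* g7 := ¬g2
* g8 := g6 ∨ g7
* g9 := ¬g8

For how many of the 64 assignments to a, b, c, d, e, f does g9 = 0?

g9 = ¬g8 must be 0, so g8 = 1.
g8 = g6 ∨ g7 must be 1, so at least one of g6, g7 is 1.
Enumerating the 64 input combinations, 40 give g9 = 0 and 24 give g9 = 1.

40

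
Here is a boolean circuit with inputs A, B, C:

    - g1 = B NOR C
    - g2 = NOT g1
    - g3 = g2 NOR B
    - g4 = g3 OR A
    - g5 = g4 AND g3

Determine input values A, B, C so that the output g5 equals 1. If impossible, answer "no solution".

A=1 B=0 C=0

Check with A=1 B=0 C=0:
g1 = B NOR C = 0 NOR 0 = 1
g2 = NOT g1 = NOT 1 = 0
g3 = g2 NOR B = 0 NOR 0 = 1
g4 = g3 OR A = 1 OR 1 = 1
g5 = g4 AND g3 = 1 AND 1 = 1
So g5 = 1 as required.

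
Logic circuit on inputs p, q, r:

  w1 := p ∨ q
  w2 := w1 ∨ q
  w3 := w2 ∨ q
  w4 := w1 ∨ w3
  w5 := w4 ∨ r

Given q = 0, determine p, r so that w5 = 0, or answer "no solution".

w5 = w4 ∨ r must be 0, so both w4 = 0 and r = 0.
Check with q = 0 and p=0, r=0:
w1 = p ∨ q = 0 ∨ 0 = 0
w2 = w1 ∨ q = 0 ∨ 0 = 0
w3 = w2 ∨ q = 0 ∨ 0 = 0
w4 = w1 ∨ w3 = 0 ∨ 0 = 0
w5 = w4 ∨ r = 0 ∨ 0 = 0
So w5 = 0.

p=0 r=0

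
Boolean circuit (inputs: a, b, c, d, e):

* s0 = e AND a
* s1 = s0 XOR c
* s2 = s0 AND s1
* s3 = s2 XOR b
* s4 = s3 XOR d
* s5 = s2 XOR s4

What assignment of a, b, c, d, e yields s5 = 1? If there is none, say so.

s5 = s2 XOR s4 must be 1, so s2 and s4 differ.
Check with a=0, b=0, c=0, d=1, e=0:
s0 = e AND a = 0 AND 0 = 0
s1 = s0 XOR c = 0 XOR 0 = 0
s2 = s0 AND s1 = 0 AND 0 = 0
s3 = s2 XOR b = 0 XOR 0 = 0
s4 = s3 XOR d = 0 XOR 1 = 1
s5 = s2 XOR s4 = 0 XOR 1 = 1
So s5 = 1 as required.

a=0, b=0, c=0, d=1, e=0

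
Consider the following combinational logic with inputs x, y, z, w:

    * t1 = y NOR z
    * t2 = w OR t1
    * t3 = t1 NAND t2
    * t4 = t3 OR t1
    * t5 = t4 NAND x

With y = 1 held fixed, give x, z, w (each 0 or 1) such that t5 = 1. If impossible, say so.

Check with y = 1 and x=0, z=1, w=0:
t1 = y NOR z = 1 NOR 1 = 0
t2 = w OR t1 = 0 OR 0 = 0
t3 = t1 NAND t2 = 0 NAND 0 = 1
t4 = t3 OR t1 = 1 OR 0 = 1
t5 = t4 NAND x = 1 NAND 0 = 1
So t5 = 1.

x=0, z=1, w=0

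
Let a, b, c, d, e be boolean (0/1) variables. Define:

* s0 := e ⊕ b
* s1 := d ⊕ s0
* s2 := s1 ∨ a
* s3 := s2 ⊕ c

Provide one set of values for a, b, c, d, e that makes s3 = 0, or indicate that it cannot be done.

Check with a=0 b=1 c=1 d=1 e=1:
s0 = e ⊕ b = 1 ⊕ 1 = 0
s1 = d ⊕ s0 = 1 ⊕ 0 = 1
s2 = s1 ∨ a = 1 ∨ 0 = 1
s3 = s2 ⊕ c = 1 ⊕ 1 = 0
So s3 = 0 as required.

a=0 b=1 c=1 d=1 e=1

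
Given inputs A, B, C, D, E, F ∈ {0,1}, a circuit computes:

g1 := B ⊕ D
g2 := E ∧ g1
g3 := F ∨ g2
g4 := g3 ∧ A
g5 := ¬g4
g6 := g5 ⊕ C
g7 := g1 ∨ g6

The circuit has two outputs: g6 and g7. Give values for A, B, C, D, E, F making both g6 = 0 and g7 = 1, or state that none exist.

A=1, B=0, C=1, D=1, E=0, F=0

Check with A=1, B=0, C=1, D=1, E=0, F=0:
g1 = B ⊕ D = 0 ⊕ 1 = 1
g2 = E ∧ g1 = 0 ∧ 1 = 0
g3 = F ∨ g2 = 0 ∨ 0 = 0
g4 = g3 ∧ A = 0 ∧ 1 = 0
g5 = ¬g4 = ¬0 = 1
g6 = g5 ⊕ C = 1 ⊕ 1 = 0
g7 = g1 ∨ g6 = 1 ∨ 0 = 1
So g6 = 0 and g7 = 1.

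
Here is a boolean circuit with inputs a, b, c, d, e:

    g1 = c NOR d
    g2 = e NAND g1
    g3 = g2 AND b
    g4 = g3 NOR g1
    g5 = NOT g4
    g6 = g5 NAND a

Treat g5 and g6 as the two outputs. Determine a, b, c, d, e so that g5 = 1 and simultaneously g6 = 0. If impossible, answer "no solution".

Check with a=1, b=1, c=0, d=0, e=1:
g1 = c NOR d = 0 NOR 0 = 1
g2 = e NAND g1 = 1 NAND 1 = 0
g3 = g2 AND b = 0 AND 1 = 0
g4 = g3 NOR g1 = 0 NOR 1 = 0
g5 = NOT g4 = NOT 0 = 1
g6 = g5 NAND a = 1 NAND 1 = 0
So g5 = 1 and g6 = 0.

a=1, b=1, c=0, d=0, e=1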